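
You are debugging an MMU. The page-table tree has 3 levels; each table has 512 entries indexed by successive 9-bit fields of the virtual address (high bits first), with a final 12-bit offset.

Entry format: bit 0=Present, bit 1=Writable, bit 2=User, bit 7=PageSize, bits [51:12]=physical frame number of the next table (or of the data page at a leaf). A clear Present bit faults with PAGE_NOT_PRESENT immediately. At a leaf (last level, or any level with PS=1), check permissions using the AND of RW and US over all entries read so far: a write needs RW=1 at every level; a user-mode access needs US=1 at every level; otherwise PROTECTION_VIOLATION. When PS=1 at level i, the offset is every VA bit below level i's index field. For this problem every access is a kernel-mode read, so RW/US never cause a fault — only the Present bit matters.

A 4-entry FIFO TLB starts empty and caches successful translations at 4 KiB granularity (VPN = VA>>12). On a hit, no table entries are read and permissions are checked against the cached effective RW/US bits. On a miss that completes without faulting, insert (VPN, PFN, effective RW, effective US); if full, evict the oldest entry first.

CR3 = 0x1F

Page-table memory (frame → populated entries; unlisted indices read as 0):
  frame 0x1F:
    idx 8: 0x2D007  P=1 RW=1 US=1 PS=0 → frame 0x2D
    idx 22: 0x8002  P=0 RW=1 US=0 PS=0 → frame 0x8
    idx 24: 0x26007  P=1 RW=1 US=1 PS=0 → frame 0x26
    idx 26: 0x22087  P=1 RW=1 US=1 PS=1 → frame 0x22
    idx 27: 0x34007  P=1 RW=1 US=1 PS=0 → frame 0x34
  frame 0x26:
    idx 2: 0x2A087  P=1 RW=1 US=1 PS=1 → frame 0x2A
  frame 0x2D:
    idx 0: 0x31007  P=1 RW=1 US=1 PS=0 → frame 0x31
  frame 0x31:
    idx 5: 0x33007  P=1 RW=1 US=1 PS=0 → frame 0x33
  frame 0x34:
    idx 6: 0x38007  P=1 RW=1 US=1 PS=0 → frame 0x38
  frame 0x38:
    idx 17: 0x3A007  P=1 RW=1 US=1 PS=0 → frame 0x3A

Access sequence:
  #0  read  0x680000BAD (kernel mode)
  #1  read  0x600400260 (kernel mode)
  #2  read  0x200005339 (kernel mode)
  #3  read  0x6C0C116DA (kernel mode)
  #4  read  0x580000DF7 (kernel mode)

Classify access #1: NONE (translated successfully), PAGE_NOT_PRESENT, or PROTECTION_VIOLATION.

Walk each access:
#0 VA=0x680000BAD (r,kernel):
  L0 @0x1F[26] → 0x22087  P=1,RW=1,US=1,PS=1
  → PA=0x22BAD (huge @L0)  (1 entries read)
#1 VA=0x600400260 (r,kernel):
  L0 @0x1F[24] → 0x26007  P=1,RW=1,US=1,PS=0
  L1 @0x26[2] → 0x2A087  P=1,RW=1,US=1,PS=1
  → PA=0x2A260 (huge @L1)  (2 entries read)
#2 VA=0x200005339 (r,kernel):
  L0 @0x1F[8] → 0x2D007  P=1,RW=1,US=1,PS=0
  L1 @0x2D[0] → 0x31007  P=1,RW=1,US=1,PS=0
  L2 @0x31[5] → 0x33007  P=1,RW=1,US=1,PS=0
  → PA=0x33339  (3 entries read)
#3 VA=0x6C0C116DA (r,kernel):
  L0 @0x1F[27] → 0x34007  P=1,RW=1,US=1,PS=0
  L1 @0x34[6] → 0x38007  P=1,RW=1,US=1,PS=0
  L2 @0x38[17] → 0x3A007  P=1,RW=1,US=1,PS=0
  → PA=0x3A6DA  (3 entries read)
#4 VA=0x580000DF7 (r,kernel):
  L0 @0x1F[22] → 0x8002  P=0,RW=1,US=0,PS=0
  → PAGE_NOT_PRESENT  (1 entries read)

Access #1 fault: NONE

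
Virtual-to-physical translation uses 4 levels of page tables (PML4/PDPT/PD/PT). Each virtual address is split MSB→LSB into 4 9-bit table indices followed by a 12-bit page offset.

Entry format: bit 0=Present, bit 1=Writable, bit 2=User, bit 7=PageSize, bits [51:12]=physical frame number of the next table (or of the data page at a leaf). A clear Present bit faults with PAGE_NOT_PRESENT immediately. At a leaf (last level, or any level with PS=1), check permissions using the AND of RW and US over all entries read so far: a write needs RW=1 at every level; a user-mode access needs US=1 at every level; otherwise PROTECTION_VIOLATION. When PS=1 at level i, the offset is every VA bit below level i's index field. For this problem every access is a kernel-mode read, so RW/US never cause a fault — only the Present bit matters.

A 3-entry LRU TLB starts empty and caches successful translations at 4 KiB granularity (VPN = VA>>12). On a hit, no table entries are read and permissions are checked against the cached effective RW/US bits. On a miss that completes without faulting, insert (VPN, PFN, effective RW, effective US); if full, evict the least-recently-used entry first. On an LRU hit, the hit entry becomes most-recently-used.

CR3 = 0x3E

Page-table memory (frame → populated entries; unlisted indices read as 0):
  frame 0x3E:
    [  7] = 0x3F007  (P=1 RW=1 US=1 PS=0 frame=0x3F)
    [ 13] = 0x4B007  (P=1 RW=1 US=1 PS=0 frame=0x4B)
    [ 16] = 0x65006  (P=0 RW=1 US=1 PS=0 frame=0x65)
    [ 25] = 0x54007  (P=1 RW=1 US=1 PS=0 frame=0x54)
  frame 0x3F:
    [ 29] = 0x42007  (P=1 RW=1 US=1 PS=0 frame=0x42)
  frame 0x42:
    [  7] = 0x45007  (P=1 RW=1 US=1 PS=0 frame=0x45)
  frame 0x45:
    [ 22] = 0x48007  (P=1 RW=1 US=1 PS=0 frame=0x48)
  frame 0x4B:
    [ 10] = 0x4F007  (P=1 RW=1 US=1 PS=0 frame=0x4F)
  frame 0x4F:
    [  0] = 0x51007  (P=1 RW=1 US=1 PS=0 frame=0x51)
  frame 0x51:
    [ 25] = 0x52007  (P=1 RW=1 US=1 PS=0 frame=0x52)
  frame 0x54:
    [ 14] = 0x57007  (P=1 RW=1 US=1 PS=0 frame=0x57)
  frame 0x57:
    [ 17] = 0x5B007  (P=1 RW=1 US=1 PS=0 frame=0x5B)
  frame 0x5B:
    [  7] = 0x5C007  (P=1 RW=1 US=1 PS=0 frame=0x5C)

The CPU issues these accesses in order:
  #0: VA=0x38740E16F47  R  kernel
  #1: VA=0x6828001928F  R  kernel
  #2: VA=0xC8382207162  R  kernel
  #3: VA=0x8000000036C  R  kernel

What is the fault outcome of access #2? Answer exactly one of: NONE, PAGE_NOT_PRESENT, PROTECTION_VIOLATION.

Walk each access:
#0 VA=0x38740E16F47 (r,kernel):
  L0 @0x3E[7] → 0x3F007  P=1,RW=1,US=1,PS=0
  L1 @0x3F[29] → 0x42007  P=1,RW=1,US=1,PS=0
  L2 @0x42[7] → 0x45007  P=1,RW=1,US=1,PS=0
  L3 @0x45[22] → 0x48007  P=1,RW=1,US=1,PS=0
  ⇒ phys 0x48F47  [4 reads]
#1 VA=0x6828001928F (r,kernel):
  L0 @0x3E[13] → 0x4B007  P=1,RW=1,US=1,PS=0
  L1 @0x4B[10] → 0x4F007  P=1,RW=1,US=1,PS=0
  L2 @0x4F[0] → 0x51007  P=1,RW=1,US=1,PS=0
  L3 @0x51[25] → 0x52007  P=1,RW=1,US=1,PS=0
  ⇒ phys 0x5228F  [4 reads]
#2 VA=0xC8382207162 (r,kernel):
  L0 @0x3E[25] → 0x54007  P=1,RW=1,US=1,PS=0
  L1 @0x54[14] → 0x57007  P=1,RW=1,US=1,PS=0
  L2 @0x57[17] → 0x5B007  P=1,RW=1,US=1,PS=0
  L3 @0x5B[7] → 0x5C007  P=1,RW=1,US=1,PS=0
  ⇒ phys 0x5C162  [4 reads]
#3 VA=0x8000000036C (r,kernel):
  L0 @0x3E[16] → 0x65006  P=0,RW=1,US=1,PS=0
  ⇒ fault: PAGE_NOT_PRESENT  — 1 lookups

Access #2 fault: NONE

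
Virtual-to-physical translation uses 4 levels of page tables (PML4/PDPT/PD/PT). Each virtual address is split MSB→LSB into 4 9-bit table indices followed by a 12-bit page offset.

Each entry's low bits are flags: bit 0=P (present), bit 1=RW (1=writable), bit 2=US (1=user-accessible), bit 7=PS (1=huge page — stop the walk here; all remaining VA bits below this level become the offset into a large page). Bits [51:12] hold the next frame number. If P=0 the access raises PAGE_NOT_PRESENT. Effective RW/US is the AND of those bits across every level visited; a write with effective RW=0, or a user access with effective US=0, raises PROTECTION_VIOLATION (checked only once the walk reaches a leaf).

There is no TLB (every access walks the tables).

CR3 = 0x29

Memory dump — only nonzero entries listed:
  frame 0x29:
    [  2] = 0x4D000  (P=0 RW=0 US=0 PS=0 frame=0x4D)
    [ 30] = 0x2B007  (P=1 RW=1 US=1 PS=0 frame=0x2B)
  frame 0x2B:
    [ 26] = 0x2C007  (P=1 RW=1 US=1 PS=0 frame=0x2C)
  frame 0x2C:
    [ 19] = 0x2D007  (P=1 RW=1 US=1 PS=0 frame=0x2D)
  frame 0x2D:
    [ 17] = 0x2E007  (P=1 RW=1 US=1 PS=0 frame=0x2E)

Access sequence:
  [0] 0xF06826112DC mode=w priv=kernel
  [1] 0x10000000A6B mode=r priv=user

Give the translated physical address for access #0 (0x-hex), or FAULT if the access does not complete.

Per-access translation:
#0 VA=0xF06826112DC (w,kernel):
  lvl0: tbl 0x29, slot 30 ⇒ 0x2B007 (P1/RW1/US1/PS0)
  lvl1: tbl 0x2B, slot 26 ⇒ 0x2C007 (P1/RW1/US1/PS0)
  lvl2: tbl 0x2C, slot 19 ⇒ 0x2D007 (P1/RW1/US1/PS0)
  lvl3: tbl 0x2D, slot 17 ⇒ 0x2E007 (P1/RW1/US1/PS0)
  → PA=0x2E2DC  (4 entries read)
#1 VA=0x10000000A6B (r,user):
  lvl0: tbl 0x29, slot 2 ⇒ 0x4D000 (P0/RW0/US0/PS0)
  ✗ PAGE_NOT_PRESENT  [1 reads]

Access #0 PA: 0x2E2DC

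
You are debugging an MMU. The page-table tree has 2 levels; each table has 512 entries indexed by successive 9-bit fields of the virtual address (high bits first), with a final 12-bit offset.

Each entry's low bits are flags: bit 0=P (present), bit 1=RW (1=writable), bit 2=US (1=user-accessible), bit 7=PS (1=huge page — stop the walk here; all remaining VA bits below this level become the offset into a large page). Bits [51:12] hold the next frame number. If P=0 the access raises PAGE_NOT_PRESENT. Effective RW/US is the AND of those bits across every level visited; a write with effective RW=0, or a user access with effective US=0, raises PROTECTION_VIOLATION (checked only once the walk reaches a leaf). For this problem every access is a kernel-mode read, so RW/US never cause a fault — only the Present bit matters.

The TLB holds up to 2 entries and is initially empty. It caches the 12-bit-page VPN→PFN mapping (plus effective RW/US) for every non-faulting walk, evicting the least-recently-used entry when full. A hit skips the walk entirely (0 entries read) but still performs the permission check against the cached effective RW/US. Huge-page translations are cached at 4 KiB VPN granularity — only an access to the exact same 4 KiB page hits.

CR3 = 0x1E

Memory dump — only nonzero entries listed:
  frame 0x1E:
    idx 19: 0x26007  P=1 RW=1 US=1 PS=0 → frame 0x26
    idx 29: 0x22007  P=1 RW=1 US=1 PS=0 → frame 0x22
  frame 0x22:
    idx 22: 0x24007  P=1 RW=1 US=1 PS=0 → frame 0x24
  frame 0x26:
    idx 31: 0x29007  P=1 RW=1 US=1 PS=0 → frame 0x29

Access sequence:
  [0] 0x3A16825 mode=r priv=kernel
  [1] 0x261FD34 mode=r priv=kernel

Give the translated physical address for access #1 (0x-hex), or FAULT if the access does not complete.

Walk each access:
#0 VA=0x3A16825 (r,kernel):
  [0] read 0x1E idx=29: raw=0x22007 flags P=1 W=1 U=1 S=0
  [1] read 0x22 idx=22: raw=0x24007 flags P=1 W=1 U=1 S=0
  ✓ 0x24825  — 2 lookups
#1 VA=0x261FD34 (r,kernel):
  [0] read 0x1E idx=19: raw=0x26007 flags P=1 W=1 U=1 S=0
  [1] read 0x26 idx=31: raw=0x29007 flags P=1 W=1 U=1 S=0
  ✓ 0x29D34  — 2 lookups

Access #1 PA: 0x29D34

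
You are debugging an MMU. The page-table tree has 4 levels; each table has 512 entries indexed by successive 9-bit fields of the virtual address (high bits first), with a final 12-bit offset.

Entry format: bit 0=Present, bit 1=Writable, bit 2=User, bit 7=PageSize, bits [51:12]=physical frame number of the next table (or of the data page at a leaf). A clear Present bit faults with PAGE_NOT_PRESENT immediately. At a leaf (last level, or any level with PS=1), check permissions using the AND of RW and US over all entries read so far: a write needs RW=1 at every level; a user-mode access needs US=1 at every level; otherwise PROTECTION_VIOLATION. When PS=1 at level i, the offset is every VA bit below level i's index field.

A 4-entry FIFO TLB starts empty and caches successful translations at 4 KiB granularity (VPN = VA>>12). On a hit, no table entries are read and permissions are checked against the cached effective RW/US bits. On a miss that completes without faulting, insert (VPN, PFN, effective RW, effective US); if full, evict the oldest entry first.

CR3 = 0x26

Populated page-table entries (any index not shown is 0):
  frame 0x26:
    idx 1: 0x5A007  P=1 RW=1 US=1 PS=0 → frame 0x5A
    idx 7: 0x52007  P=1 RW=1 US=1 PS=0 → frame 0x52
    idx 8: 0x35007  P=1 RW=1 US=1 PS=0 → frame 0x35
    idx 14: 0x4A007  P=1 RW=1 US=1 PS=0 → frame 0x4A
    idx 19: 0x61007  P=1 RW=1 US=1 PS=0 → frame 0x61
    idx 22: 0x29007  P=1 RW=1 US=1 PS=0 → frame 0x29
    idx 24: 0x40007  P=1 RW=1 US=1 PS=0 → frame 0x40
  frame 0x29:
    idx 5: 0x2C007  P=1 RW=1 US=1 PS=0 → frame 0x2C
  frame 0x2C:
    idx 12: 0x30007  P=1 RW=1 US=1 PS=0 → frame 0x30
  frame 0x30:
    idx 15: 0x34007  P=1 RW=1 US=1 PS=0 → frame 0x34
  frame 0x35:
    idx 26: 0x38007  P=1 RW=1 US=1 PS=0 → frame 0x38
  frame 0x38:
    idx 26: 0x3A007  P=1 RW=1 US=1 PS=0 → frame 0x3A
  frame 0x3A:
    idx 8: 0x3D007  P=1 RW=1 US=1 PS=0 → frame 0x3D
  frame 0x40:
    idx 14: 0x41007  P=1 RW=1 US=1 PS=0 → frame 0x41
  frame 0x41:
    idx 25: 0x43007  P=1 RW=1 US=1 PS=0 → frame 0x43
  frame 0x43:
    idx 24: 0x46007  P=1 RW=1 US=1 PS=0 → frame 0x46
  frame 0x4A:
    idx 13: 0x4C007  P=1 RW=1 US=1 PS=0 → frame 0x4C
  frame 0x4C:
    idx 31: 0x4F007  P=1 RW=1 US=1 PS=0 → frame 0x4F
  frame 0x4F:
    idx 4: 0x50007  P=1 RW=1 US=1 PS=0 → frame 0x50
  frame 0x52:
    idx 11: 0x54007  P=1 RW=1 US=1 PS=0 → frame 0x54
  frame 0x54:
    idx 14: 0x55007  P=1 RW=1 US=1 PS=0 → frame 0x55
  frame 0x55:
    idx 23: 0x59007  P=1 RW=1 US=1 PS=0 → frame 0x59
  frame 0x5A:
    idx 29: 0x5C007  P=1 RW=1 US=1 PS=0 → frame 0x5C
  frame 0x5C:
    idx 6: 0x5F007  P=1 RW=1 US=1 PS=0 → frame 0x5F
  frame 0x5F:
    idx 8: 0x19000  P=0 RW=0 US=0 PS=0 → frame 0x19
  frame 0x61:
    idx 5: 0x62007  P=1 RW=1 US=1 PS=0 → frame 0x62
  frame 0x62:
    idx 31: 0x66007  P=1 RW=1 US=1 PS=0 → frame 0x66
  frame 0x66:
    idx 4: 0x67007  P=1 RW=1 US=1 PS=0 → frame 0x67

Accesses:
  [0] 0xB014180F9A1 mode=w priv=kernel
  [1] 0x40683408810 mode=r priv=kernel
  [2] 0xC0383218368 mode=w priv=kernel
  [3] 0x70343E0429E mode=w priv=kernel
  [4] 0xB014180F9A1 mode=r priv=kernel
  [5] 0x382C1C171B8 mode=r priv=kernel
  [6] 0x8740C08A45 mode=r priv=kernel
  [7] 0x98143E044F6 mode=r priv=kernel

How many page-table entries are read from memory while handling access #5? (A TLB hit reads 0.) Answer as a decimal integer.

Walk each access:
#0 VA=0xB014180F9A1 (w,kernel):
  [0] read 0x26 idx=22: raw=0x29007 flags P=1 W=1 U=1 S=0
  [1] read 0x29 idx=5: raw=0x2C007 flags P=1 W=1 U=1 S=0
  [2] read 0x2C idx=12: raw=0x30007 flags P=1 W=1 U=1 S=0
  [3] read 0x30 idx=15: raw=0x34007 flags P=1 W=1 U=1 S=0
  → PA=0x349A1  (4 entries read)
#1 VA=0x40683408810 (r,kernel):
  [0] read 0x26 idx=8: raw=0x35007 flags P=1 W=1 U=1 S=0
  [1] read 0x35 idx=26: raw=0x38007 flags P=1 W=1 U=1 S=0
  [2] read 0x38 idx=26: raw=0x3A007 flags P=1 W=1 U=1 S=0
  [3] read 0x3A idx=8: raw=0x3D007 flags P=1 W=1 U=1 S=0
  → PA=0x3D810  (4 entries read)
#2 VA=0xC0383218368 (w,kernel):
  [0] read 0x26 idx=24: raw=0x40007 flags P=1 W=1 U=1 S=0
  [1] read 0x40 idx=14: raw=0x41007 flags P=1 W=1 U=1 S=0
  [2] read 0x41 idx=25: raw=0x43007 flags P=1 W=1 U=1 S=0
  [3] read 0x43 idx=24: raw=0x46007 flags P=1 W=1 U=1 S=0
  → PA=0x46368  (4 entries read)
#3 VA=0x70343E0429E (w,kernel):
  [0] read 0x26 idx=14: raw=0x4A007 flags P=1 W=1 U=1 S=0
  [1] read 0x4A idx=13: raw=0x4C007 flags P=1 W=1 U=1 S=0
  [2] read 0x4C idx=31: raw=0x4F007 flags P=1 W=1 U=1 S=0
  [3] read 0x4F idx=4: raw=0x50007 flags P=1 W=1 U=1 S=0
  → PA=0x5029E  (4 entries read)
#4 VA=0xB014180F9A1 (r,kernel):
  TLB hit vpn=0xB014180F → PA=0x349A1
#5 VA=0x382C1C171B8 (r,kernel):
  [0] read 0x26 idx=7: raw=0x52007 flags P=1 W=1 U=1 S=0
  [1] read 0x52 idx=11: raw=0x54007 flags P=1 W=1 U=1 S=0
  [2] read 0x54 idx=14: raw=0x55007 flags P=1 W=1 U=1 S=0
  [3] read 0x55 idx=23: raw=0x59007 flags P=1 W=1 U=1 S=0
  → PA=0x591B8  (4 entries read)
#6 VA=0x8740C08A45 (r,kernel):
  [0] read 0x26 idx=1: raw=0x5A007 flags P=1 W=1 U=1 S=0
  [1] read 0x5A idx=29: raw=0x5C007 flags P=1 W=1 U=1 S=0
  [2] read 0x5C idx=6: raw=0x5F007 flags P=1 W=1 U=1 S=0
  [3] read 0x5F idx=8: raw=0x19000 flags P=0 W=0 U=0 S=0
  → PAGE_NOT_PRESENT  (4 entries read)
#7 VA=0x98143E044F6 (r,kernel):
  [0] read 0x26 idx=19: raw=0x61007 flags P=1 W=1 U=1 S=0
  [1] read 0x61 idx=5: raw=0x62007 flags P=1 W=1 U=1 S=0
  [2] read 0x62 idx=31: raw=0x66007 flags P=1 W=1 U=1 S=0
  [3] read 0x66 idx=4: raw=0x67007 flags P=1 W=1 U=1 S=0
  → PA=0x674F6  (4 entries read)

Entries read for #5: 4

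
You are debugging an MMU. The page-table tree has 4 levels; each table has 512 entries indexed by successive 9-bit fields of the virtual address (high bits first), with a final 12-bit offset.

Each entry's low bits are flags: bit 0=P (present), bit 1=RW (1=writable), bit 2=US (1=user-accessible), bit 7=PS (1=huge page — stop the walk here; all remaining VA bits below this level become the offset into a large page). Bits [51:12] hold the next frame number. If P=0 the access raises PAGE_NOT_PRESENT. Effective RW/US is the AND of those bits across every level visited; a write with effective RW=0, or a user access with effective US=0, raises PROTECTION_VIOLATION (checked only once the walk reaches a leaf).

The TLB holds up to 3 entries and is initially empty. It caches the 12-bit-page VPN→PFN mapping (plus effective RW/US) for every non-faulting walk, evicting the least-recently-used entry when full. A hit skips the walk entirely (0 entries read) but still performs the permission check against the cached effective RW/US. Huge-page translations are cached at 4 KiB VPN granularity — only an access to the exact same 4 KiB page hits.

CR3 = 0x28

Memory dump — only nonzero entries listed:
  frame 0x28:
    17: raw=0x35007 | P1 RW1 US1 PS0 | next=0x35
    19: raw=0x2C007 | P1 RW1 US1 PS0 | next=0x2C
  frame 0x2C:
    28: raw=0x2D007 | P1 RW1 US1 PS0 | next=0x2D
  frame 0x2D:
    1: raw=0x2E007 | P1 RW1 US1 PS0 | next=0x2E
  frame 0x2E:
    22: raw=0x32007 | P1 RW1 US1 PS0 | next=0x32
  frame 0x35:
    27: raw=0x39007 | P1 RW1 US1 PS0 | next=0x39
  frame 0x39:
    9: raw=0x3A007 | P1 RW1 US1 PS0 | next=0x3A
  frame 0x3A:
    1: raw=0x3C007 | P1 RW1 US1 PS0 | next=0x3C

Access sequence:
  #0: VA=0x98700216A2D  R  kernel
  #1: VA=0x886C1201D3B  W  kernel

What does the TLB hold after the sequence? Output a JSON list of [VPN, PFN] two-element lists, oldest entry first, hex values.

Per-access translation:
#0 VA=0x98700216A2D (r,kernel):
  L0 @0x28[19] → 0x2C007  P=1,RW=1,US=1,PS=0
  L1 @0x2C[28] → 0x2D007  P=1,RW=1,US=1,PS=0
  L2 @0x2D[1] → 0x2E007  P=1,RW=1,US=1,PS=0
  L3 @0x2E[22] → 0x32007  P=1,RW=1,US=1,PS=0
  → PA=0x32A2D  (4 entries read)
#1 VA=0x886C1201D3B (w,kernel):
  L0 @0x28[17] → 0x35007  P=1,RW=1,US=1,PS=0
  L1 @0x35[27] → 0x39007  P=1,RW=1,US=1,PS=0
  L2 @0x39[9] → 0x3A007  P=1,RW=1,US=1,PS=0
  L3 @0x3A[1] → 0x3C007  P=1,RW=1,US=1,PS=0
  → PA=0x3CD3B  (4 entries read)

TLB: [["0x98700216", "0x32"], ["0x886C1201", "0x3C"]]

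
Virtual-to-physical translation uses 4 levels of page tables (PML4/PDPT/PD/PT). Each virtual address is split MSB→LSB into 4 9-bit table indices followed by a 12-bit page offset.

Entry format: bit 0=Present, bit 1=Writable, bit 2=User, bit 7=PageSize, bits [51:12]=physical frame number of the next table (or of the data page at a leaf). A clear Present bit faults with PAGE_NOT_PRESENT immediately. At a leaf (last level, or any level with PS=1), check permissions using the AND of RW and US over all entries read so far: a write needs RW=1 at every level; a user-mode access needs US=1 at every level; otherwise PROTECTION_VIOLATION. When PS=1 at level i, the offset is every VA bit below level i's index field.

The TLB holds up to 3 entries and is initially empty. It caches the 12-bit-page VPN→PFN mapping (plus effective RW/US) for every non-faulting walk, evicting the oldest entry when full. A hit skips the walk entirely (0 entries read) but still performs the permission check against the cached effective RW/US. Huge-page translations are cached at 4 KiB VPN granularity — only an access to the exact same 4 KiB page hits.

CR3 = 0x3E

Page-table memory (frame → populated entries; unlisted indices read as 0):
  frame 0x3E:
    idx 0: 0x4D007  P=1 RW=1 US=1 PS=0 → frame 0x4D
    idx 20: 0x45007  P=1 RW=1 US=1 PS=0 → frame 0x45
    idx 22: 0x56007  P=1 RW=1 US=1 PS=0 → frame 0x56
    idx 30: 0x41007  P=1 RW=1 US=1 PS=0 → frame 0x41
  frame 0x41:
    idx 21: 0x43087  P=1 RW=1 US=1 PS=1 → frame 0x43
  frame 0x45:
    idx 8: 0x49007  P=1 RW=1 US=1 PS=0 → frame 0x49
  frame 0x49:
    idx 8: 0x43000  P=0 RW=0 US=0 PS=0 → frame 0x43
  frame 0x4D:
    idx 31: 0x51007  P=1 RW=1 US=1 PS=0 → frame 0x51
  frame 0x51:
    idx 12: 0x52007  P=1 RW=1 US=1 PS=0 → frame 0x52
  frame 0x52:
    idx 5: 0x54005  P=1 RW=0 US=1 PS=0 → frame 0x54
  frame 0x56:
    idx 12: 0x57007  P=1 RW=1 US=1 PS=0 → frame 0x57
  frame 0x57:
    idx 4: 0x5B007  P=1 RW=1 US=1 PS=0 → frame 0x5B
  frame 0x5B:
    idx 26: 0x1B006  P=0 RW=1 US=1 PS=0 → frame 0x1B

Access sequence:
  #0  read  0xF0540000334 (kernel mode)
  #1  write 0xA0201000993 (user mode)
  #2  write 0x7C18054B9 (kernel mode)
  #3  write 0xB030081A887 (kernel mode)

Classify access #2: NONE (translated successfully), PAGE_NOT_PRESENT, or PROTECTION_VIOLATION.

Walk each access:
#0 VA=0xF0540000334 (r,kernel):
  [0] read 0x3E idx=30: raw=0x41007 flags P=1 W=1 U=1 S=0
  [1] read 0x41 idx=21: raw=0x43087 flags P=1 W=1 U=1 S=1
  → PA=0x43334 (huge @L1)  (2 entries read)
#1 VA=0xA0201000993 (w,user):
  [0] read 0x3E idx=20: raw=0x45007 flags P=1 W=1 U=1 S=0
  [1] read 0x45 idx=8: raw=0x49007 flags P=1 W=1 U=1 S=0
  [2] read 0x49 idx=8: raw=0x43000 flags P=0 W=0 U=0 S=0
  ⇒ fault: PAGE_NOT_PRESENT  — 3 lookups
#2 VA=0x7C18054B9 (w,kernel):
  [0] read 0x3E idx=0: raw=0x4D007 flags P=1 W=1 U=1 S=0
  [1] read 0x4D idx=31: raw=0x51007 flags P=1 W=1 U=1 S=0
  [2] read 0x51 idx=12: raw=0x52007 flags P=1 W=1 U=1 S=0
  [3] read 0x52 idx=5: raw=0x54005 flags P=1 W=0 U=1 S=0
  ⇒ fault: PROTECTION_VIOLATION  — 4 lookups
#3 VA=0xB030081A887 (w,kernel):
  [0] read 0x3E idx=22: raw=0x56007 flags P=1 W=1 U=1 S=0
  [1] read 0x56 idx=12: raw=0x57007 flags P=1 W=1 U=1 S=0
  [2] read 0x57 idx=4: raw=0x5B007 flags P=1 W=1 U=1 S=0
  [3] read 0x5B idx=26: raw=0x1B006 flags P=0 W=1 U=1 S=0
  ⇒ fault: PAGE_NOT_PRESENT  — 4 lookups

Access #2 fault: PROTECTION_VIOLATION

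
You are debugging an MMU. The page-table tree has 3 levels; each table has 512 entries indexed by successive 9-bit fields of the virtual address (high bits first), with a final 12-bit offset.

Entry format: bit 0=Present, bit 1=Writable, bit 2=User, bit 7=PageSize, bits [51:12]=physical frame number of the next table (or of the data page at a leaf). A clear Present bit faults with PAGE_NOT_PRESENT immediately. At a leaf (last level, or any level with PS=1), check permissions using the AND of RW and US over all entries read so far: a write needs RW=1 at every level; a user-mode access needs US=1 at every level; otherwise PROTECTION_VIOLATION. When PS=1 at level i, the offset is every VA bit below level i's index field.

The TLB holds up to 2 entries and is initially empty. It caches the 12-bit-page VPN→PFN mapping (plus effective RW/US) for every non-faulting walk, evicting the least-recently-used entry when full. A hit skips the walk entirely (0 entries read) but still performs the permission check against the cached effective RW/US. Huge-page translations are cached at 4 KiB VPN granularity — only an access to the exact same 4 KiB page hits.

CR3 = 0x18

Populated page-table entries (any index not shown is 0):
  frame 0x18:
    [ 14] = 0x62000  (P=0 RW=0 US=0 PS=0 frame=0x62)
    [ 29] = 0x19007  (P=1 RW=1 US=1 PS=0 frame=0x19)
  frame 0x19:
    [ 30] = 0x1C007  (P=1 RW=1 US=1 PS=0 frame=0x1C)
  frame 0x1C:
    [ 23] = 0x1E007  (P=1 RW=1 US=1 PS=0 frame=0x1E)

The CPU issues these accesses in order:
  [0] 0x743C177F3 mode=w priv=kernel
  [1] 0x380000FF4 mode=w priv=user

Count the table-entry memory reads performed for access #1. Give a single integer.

Walk each access:
#0 VA=0x743C177F3 (w,kernel):
  lvl0: tbl 0x18, slot 29 ⇒ 0x19007 (P1/RW1/US1/PS0)
  lvl1: tbl 0x19, slot 30 ⇒ 0x1C007 (P1/RW1/US1/PS0)
  lvl2: tbl 0x1C, slot 23 ⇒ 0x1E007 (P1/RW1/US1/PS0)
  → PA=0x1E7F3  (3 entries read)
#1 VA=0x380000FF4 (w,user):
  lvl0: tbl 0x18, slot 14 ⇒ 0x62000 (P0/RW0/US0/PS0)
  ⇒ fault: PAGE_NOT_PRESENT  — 1 lookups

Entries read for #1: 1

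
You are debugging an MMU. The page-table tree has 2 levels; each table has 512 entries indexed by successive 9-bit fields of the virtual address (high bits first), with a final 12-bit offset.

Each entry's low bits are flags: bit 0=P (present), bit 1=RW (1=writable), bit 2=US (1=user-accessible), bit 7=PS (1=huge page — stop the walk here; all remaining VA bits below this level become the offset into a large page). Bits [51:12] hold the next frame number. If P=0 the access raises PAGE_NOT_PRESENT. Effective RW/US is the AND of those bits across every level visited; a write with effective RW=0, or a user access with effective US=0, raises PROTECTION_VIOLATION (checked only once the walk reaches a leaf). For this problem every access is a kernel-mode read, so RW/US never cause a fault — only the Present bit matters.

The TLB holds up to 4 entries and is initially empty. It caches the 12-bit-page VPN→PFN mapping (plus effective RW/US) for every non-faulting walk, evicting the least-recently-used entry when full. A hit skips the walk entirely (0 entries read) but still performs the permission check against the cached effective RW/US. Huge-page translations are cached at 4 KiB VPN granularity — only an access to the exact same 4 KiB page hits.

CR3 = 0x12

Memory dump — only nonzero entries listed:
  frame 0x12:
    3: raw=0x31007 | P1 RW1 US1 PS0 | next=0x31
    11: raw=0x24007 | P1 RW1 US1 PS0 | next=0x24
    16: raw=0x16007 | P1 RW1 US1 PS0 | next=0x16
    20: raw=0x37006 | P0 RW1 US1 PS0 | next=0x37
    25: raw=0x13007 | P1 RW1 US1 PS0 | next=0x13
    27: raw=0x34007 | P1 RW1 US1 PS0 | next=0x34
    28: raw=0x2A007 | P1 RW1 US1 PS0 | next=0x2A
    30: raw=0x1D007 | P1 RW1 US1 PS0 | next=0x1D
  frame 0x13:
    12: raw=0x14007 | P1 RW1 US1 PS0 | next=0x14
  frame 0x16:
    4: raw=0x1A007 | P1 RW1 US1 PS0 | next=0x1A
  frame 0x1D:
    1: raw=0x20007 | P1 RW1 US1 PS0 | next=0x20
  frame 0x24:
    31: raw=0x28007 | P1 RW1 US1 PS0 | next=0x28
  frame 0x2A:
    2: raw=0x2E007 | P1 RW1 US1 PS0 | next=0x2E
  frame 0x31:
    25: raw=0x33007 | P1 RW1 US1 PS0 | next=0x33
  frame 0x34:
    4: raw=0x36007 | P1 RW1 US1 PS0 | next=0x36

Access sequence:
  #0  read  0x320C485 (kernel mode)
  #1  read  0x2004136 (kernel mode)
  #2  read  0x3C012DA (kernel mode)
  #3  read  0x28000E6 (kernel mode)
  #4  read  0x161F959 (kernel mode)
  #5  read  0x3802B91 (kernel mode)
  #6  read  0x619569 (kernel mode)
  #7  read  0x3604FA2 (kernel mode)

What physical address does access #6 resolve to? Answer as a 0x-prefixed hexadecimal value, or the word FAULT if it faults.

Walk each access:
#0 VA=0x320C485 (r,kernel):
  [0] read 0x12 idx=25: raw=0x13007 flags P=1 W=1 U=1 S=0
  [1] read 0x13 idx=12: raw=0x14007 flags P=1 W=1 U=1 S=0
  ⇒ phys 0x14485  [2 reads]
#1 VA=0x2004136 (r,kernel):
  [0] read 0x12 idx=16: raw=0x16007 flags P=1 W=1 U=1 S=0
  [1] read 0x16 idx=4: raw=0x1A007 flags P=1 W=1 U=1 S=0
  ⇒ phys 0x1A136  [2 reads]
#2 VA=0x3C012DA (r,kernel):
  [0] read 0x12 idx=30: raw=0x1D007 flags P=1 W=1 U=1 S=0
  [1] read 0x1D idx=1: raw=0x20007 flags P=1 W=1 U=1 S=0
  ⇒ phys 0x202DA  [2 reads]
#3 VA=0x28000E6 (r,kernel):
  [0] read 0x12 idx=20: raw=0x37006 flags P=0 W=1 U=1 S=0
  ⇒ fault: PAGE_NOT_PRESENT  — 1 lookups
#4 VA=0x161F959 (r,kernel):
  [0] read 0x12 idx=11: raw=0x24007 flags P=1 W=1 U=1 S=0
  [1] read 0x24 idx=31: raw=0x28007 flags P=1 W=1 U=1 S=0
  ⇒ phys 0x28959  [2 reads]
#5 VA=0x3802B91 (r,kernel):
  [0] read 0x12 idx=28: raw=0x2A007 flags P=1 W=1 U=1 S=0
  [1] read 0x2A idx=2: raw=0x2E007 flags P=1 W=1 U=1 S=0
  ⇒ phys 0x2EB91  [2 reads]
#6 VA=0x619569 (r,kernel):
  [0] read 0x12 idx=3: raw=0x31007 flags P=1 W=1 U=1 S=0
  [1] read 0x31 idx=25: raw=0x33007 flags P=1 W=1 U=1 S=0
  ⇒ phys 0x33569  [2 reads]
#7 VA=0x3604FA2 (r,kernel):
  [0] read 0x12 idx=27: raw=0x34007 flags P=1 W=1 U=1 S=0
  [1] read 0x34 idx=4: raw=0x36007 flags P=1 W=1 U=1 S=0
  ⇒ phys 0x36FA2  [2 reads]

Access #6 PA: 0x33569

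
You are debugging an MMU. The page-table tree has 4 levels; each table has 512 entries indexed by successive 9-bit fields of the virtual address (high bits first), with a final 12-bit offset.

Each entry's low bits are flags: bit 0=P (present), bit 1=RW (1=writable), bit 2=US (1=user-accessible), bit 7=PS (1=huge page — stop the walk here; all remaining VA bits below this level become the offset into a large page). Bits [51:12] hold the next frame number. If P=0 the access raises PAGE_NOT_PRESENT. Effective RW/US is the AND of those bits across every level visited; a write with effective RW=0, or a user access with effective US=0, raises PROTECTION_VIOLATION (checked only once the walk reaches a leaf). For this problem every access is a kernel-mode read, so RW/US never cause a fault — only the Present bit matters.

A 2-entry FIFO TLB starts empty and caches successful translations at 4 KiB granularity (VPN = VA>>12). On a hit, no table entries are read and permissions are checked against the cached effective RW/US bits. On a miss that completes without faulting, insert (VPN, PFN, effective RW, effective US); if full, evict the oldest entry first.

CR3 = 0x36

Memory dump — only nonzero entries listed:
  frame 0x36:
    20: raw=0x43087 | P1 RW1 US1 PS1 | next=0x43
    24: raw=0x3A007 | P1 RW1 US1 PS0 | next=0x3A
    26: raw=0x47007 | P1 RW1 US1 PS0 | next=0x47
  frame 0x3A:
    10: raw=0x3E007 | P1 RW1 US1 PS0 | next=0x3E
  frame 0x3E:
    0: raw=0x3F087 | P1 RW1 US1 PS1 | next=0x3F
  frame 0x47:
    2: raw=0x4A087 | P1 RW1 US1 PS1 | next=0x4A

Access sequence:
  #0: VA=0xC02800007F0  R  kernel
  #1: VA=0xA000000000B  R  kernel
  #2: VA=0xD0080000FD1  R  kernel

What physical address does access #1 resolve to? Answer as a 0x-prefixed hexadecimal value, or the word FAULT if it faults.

Per-access translation:
#0 VA=0xC02800007F0 (r,kernel):
  L0 @0x36[24] → 0x3A007  P=1,RW=1,US=1,PS=0
  L1 @0x3A[10] → 0x3E007  P=1,RW=1,US=1,PS=0
  L2 @0x3E[0] → 0x3F087  P=1,RW=1,US=1,PS=1
  ⇒ phys 0x3F7F0 (huge @L2)  [3 reads]
#1 VA=0xA000000000B (r,kernel):
  L0 @0x36[20] → 0x43087  P=1,RW=1,US=1,PS=1
  ⇒ phys 0x4300B (huge @L0)  [1 reads]
#2 VA=0xD0080000FD1 (r,kernel):
  L0 @0x36[26] → 0x47007  P=1,RW=1,US=1,PS=0
  L1 @0x47[2] → 0x4A087  P=1,RW=1,US=1,PS=1
  ⇒ phys 0x4AFD1 (huge @L1)  [2 reads]

Access #1 PA: 0x4300B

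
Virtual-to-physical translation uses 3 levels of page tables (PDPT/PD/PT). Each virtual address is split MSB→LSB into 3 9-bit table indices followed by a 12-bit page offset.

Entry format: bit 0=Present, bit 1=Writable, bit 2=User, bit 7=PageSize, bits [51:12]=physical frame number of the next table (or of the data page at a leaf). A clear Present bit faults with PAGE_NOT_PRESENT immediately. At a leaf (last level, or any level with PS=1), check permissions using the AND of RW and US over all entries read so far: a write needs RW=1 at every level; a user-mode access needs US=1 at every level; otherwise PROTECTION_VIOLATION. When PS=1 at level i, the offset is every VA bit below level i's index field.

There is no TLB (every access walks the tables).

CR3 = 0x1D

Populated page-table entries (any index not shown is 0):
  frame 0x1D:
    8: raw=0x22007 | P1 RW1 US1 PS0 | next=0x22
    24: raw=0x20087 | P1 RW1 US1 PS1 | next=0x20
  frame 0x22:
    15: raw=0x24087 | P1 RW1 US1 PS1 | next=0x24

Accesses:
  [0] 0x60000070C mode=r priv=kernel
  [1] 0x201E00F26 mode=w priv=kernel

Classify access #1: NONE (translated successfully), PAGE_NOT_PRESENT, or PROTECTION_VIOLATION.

Trace:
#0 VA=0x60000070C (r,kernel):
  L0 @0x1D[24] → 0x20087  P=1,RW=1,US=1,PS=1
  → PA=0x2070C (huge @L0)  (1 entries read)
#1 VA=0x201E00F26 (w,kernel):
  L0 @0x1D[8] → 0x22007  P=1,RW=1,US=1,PS=0
  L1 @0x22[15] → 0x24087  P=1,RW=1,US=1,PS=1
  → PA=0x24F26 (huge @L1)  (2 entries read)

Access #1 fault: NONE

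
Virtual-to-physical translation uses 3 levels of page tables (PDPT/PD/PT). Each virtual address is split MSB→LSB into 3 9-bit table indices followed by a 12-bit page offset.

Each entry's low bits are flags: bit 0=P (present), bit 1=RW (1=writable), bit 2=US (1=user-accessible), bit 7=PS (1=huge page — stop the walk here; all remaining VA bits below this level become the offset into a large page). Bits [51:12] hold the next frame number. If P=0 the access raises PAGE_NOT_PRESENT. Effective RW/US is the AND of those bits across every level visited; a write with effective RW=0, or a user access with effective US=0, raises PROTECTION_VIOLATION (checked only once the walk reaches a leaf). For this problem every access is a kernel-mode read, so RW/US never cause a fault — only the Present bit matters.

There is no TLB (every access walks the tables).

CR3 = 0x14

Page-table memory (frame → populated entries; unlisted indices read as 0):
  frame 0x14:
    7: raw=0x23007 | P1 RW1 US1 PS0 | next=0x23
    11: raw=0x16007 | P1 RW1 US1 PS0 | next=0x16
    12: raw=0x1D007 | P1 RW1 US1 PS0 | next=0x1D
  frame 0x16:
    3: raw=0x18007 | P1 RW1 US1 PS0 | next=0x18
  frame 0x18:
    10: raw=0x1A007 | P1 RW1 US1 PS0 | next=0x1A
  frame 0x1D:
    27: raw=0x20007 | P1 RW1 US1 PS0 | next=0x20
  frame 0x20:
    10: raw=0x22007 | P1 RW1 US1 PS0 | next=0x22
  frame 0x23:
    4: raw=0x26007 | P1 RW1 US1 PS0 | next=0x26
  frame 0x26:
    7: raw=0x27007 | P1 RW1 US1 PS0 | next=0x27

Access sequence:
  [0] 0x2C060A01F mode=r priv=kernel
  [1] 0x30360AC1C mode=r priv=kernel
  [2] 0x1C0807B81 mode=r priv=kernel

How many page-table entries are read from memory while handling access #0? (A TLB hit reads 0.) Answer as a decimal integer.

Trace:
#0 VA=0x2C060A01F (r,kernel):
  lvl0: tbl 0x14, slot 11 ⇒ 0x16007 (P1/RW1/US1/PS0)
  lvl1: tbl 0x16, slot 3 ⇒ 0x18007 (P1/RW1/US1/PS0)
  lvl2: tbl 0x18, slot 10 ⇒ 0x1A007 (P1/RW1/US1/PS0)
  → PA=0x1A01F  (3 entries read)
#1 VA=0x30360AC1C (r,kernel):
  lvl0: tbl 0x14, slot 12 ⇒ 0x1D007 (P1/RW1/US1/PS0)
  lvl1: tbl 0x1D, slot 27 ⇒ 0x20007 (P1/RW1/US1/PS0)
  lvl2: tbl 0x20, slot 10 ⇒ 0x22007 (P1/RW1/US1/PS0)
  → PA=0x22C1C  (3 entries read)
#2 VA=0x1C0807B81 (r,kernel):
  lvl0: tbl 0x14, slot 7 ⇒ 0x23007 (P1/RW1/US1/PS0)
  lvl1: tbl 0x23, slot 4 ⇒ 0x26007 (P1/RW1/US1/PS0)
  lvl2: tbl 0x26, slot 7 ⇒ 0x27007 (P1/RW1/US1/PS0)
  → PA=0x27B81  (3 entries read)

Entries read for #0: 3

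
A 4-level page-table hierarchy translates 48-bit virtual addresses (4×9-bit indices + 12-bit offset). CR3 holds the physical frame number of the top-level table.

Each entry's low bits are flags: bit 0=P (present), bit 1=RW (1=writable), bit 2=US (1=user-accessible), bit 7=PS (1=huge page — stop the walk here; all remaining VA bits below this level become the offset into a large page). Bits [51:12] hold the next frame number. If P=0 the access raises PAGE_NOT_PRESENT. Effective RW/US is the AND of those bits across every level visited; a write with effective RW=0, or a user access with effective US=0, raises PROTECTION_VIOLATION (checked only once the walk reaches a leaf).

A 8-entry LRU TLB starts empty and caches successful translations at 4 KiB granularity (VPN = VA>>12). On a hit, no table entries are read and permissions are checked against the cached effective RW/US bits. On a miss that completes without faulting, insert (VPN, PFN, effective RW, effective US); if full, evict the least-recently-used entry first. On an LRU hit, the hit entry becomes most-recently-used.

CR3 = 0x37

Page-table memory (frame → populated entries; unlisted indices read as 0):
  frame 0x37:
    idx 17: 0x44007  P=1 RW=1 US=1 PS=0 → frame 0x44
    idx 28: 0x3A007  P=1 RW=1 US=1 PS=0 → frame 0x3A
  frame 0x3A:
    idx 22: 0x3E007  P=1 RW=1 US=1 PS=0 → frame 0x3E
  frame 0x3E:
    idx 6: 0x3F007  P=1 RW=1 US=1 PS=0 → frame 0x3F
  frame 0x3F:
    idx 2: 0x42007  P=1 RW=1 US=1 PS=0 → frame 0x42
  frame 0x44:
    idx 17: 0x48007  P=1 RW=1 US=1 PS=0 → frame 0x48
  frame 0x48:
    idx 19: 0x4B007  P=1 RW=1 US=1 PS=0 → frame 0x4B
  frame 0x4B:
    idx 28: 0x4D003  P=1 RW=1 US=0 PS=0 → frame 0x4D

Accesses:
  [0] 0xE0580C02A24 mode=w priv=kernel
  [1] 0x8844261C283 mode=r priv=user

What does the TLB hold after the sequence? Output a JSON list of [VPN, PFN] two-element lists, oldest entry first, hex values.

Walk each access:
#0 VA=0xE0580C02A24 (w,kernel):
  L0: frame=0x37 idx=28 entry=0x3A007 [P=1 RW=1 US=1 PS=0]
  L1: frame=0x3A idx=22 entry=0x3E007 [P=1 RW=1 US=1 PS=0]
  L2: frame=0x3E idx=6 entry=0x3F007 [P=1 RW=1 US=1 PS=0]
  L3: frame=0x3F idx=2 entry=0x42007 [P=1 RW=1 US=1 PS=0]
  ⇒ phys 0x42A24  [4 reads]
#1 VA=0x8844261C283 (r,user):
  L0: frame=0x37 idx=17 entry=0x44007 [P=1 RW=1 US=1 PS=0]
  L1: frame=0x44 idx=17 entry=0x48007 [P=1 RW=1 US=1 PS=0]
  L2: frame=0x48 idx=19 entry=0x4B007 [P=1 RW=1 US=1 PS=0]
  L3: frame=0x4B idx=28 entry=0x4D003 [P=1 RW=1 US=0 PS=0]
  → PROTECTION_VIOLATION  (4 entries read)

TLB: [["0xE0580C02", "0x42"]]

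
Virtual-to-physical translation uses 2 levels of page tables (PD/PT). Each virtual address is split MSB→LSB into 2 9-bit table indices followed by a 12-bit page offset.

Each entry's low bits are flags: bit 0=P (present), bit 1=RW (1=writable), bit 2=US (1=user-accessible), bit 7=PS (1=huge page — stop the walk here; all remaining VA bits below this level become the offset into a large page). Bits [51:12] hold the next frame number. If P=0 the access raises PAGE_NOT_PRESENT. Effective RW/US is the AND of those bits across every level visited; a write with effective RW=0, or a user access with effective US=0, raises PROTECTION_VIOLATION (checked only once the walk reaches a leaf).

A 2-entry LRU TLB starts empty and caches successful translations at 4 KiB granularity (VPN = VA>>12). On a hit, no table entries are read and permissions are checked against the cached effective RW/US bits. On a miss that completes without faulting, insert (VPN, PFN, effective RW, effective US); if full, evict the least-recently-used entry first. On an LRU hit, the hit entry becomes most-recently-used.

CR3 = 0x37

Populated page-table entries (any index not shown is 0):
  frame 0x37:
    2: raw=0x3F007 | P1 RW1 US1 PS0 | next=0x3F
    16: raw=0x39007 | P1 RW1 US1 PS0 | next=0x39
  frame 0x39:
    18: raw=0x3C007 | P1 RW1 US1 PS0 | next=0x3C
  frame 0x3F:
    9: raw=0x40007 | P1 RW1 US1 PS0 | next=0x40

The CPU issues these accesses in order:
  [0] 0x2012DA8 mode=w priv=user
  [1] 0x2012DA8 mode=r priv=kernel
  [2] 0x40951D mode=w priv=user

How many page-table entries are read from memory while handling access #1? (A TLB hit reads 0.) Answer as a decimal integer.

Walk each access:
#0 VA=0x2012DA8 (w,user):
  L0: frame=0x37 idx=16 entry=0x39007 [P=1 RW=1 US=1 PS=0]
  L1: frame=0x39 idx=18 entry=0x3C007 [P=1 RW=1 US=1 PS=0]
  ✓ 0x3CDA8  — 2 lookups
#1 VA=0x2012DA8 (r,kernel):
  TLB hit vpn=0x2012 → PA=0x3CDA8
#2 VA=0x40951D (w,user):
  L0: frame=0x37 idx=2 entry=0x3F007 [P=1 RW=1 US=1 PS=0]
  L1: frame=0x3F idx=9 entry=0x40007 [P=1 RW=1 US=1 PS=0]
  ✓ 0x4051D  — 2 lookups

Entries read for #1: 0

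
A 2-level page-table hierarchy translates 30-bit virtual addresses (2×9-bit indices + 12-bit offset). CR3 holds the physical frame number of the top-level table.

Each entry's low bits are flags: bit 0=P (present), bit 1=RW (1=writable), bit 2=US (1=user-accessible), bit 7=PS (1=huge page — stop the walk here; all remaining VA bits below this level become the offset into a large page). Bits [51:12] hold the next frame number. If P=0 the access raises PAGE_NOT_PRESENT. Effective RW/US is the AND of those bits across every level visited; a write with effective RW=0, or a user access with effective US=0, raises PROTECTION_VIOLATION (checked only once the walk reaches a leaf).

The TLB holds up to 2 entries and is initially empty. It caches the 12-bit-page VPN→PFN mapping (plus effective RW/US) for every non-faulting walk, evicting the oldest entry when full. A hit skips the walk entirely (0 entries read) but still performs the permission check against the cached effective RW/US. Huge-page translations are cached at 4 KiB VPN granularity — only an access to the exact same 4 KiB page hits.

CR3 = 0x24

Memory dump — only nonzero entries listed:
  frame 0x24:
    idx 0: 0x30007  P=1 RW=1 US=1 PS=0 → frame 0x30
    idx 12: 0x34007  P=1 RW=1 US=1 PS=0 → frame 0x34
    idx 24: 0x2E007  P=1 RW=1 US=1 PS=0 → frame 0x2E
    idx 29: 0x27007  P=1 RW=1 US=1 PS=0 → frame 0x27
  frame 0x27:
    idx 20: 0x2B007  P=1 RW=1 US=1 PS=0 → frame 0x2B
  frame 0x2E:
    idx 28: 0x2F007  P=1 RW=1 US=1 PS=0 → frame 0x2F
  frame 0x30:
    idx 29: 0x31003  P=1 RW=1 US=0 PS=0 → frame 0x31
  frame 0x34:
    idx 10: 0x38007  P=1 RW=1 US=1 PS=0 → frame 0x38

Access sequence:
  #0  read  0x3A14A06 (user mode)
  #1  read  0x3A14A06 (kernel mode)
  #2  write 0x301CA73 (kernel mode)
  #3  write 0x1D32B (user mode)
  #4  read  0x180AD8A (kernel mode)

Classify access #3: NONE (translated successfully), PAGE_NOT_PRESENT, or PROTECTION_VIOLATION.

Walk each access:
#0 VA=0x3A14A06 (r,user):
  lvl0: tbl 0x24, slot 29 ⇒ 0x27007 (P1/RW1/US1/PS0)
  lvl1: tbl 0x27, slot 20 ⇒ 0x2B007 (P1/RW1/US1/PS0)
  → PA=0x2BA06  (2 entries read)
#1 VA=0x3A14A06 (r,kernel):
  TLB hit vpn=0x3A14 → PA=0x2BA06
#2 VA=0x301CA73 (w,kernel):
  lvl0: tbl 0x24, slot 24 ⇒ 0x2E007 (P1/RW1/US1/PS0)
  lvl1: tbl 0x2E, slot 28 ⇒ 0x2F007 (P1/RW1/US1/PS0)
  → PA=0x2FA73  (2 entries read)
#3 VA=0x1D32B (w,user):
  lvl0: tbl 0x24, slot 0 ⇒ 0x30007 (P1/RW1/US1/PS0)
  lvl1: tbl 0x30, slot 29 ⇒ 0x31003 (P1/RW1/US0/PS0)
  ⇒ fault: PROTECTION_VIOLATION  — 2 lookups
#4 VA=0x180AD8A (r,kernel):
  lvl0: tbl 0x24, slot 12 ⇒ 0x34007 (P1/RW1/US1/PS0)
  lvl1: tbl 0x34, slot 10 ⇒ 0x38007 (P1/RW1/US1/PS0)
  → PA=0x38D8A  (2 entries read)

Access #3 fault: PROTECTION_VIOLATION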